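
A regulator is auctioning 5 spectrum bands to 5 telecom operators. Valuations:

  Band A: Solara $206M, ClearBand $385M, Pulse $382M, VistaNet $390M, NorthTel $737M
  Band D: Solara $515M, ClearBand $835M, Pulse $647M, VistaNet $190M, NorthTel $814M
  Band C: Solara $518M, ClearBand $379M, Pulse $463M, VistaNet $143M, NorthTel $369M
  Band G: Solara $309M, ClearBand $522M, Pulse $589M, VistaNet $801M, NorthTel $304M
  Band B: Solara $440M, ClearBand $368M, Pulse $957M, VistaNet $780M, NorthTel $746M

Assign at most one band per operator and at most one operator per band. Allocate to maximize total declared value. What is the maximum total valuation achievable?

Optimal: Solara→Band C ($518M), ClearBand→Band D ($835M), Pulse→Band B ($957M), VistaNet→Band G ($801M), NorthTel→Band A ($737M) — total 518+835+957+801+737 = $3848M.
Next-best assignment: Solara→Band C, ClearBand→Band A, Pulse→Band B, VistaNet→Band G, NorthTel→Band D = $3475M.
Swapping ClearBand↔VistaNet (ClearBand→Band G $522M, VistaNet→Band D $190M) loses 924.
Checked against all permutations: $3848M is optimal.

Maximum total: $3848M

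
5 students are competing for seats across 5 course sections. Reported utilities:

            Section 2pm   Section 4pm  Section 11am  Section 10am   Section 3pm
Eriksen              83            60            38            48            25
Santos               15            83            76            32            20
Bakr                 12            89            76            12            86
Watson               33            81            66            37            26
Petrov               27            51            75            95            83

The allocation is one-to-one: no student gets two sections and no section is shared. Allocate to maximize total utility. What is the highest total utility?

Treat this as an assignment problem: match each student to one section.
Optimal: Eriksen→Section 2pm (83 points), Santos→Section 11am (76 points), Bakr→Section 3pm (86 points), Watson→Section 4pm (81 points), Petrov→Section 10am (95 points) — total 83+76+86+81+95 = 421 points.
Column-greedy (each section in turn goes to its best remaining student) gives 369 points, worse by 52.
Next-best assignment: Eriksen→Section 2pm, Santos→Section 4pm, Bakr→Section 3pm, Watson→Section 11am, Petrov→Section 10am = 413 points.
Swapping Watson↔Santos (Watson→Section 11am 66 points, Santos→Section 4pm 83 points) loses 8.
Checked against all permutations: 421 points is optimal.

Max total: 421 points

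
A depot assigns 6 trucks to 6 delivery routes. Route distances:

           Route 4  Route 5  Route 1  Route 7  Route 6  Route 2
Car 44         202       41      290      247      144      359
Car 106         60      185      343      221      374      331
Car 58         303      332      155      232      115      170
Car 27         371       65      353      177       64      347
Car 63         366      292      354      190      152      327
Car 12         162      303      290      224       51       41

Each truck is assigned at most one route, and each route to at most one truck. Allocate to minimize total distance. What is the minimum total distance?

Minimum total: 551 km

Treat this as an assignment problem: match each truck to one route.
Optimal: Car 44→Route 5 (41 km), Car 106→Route 4 (60 km), Car 58→Route 1 (155 km), Car 27→Route 6 (64 km), Car 63→Route 7 (190 km), Car 12→Route 2 (41 km) — total 41+60+155+64+190+41 = 551 km.
Column-greedy (each route in turn goes to its cheapest remaining truck) gives 811 km, worse by 260.
Next-best assignment: Car 44→Route 5, Car 106→Route 4, Car 58→Route 1, Car 27→Route 7, Car 63→Route 6, Car 12→Route 2 = 626 km.
Every other assignment is strictly worse.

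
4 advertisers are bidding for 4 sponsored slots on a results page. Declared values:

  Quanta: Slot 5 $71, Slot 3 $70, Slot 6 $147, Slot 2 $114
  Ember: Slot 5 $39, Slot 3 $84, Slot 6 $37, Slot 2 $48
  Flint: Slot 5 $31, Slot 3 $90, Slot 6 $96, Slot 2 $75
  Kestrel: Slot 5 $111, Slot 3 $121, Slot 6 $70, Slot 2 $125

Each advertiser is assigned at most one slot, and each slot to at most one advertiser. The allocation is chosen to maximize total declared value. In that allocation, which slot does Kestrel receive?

This is a one-to-one assignment (maximum-weight bipartite matching).
Optimal: Quanta→Slot 6 ($147), Ember→Slot 3 ($84), Flint→Slot 2 ($75), Kestrel→Slot 5 ($111) — total 147+84+75+111 = $417.
Max-entry greedy (repeatedly take the single best remaining cell) gives $401, worse by 16.
Next-best assignment: Quanta→Slot 2, Ember→Slot 3, Flint→Slot 6, Kestrel→Slot 5 = $405.
Swapping Kestrel↔Flint (Kestrel→Slot 2 $125, Flint→Slot 5 $31) loses 30.
Every other assignment is strictly worse.
Kestrel's own top slot is Slot 2 ($125), but forcing Kestrel→Slot 2 and reassigning the rest optimally gives only $401 — worse by 16.

Kestrel receives Slot 5.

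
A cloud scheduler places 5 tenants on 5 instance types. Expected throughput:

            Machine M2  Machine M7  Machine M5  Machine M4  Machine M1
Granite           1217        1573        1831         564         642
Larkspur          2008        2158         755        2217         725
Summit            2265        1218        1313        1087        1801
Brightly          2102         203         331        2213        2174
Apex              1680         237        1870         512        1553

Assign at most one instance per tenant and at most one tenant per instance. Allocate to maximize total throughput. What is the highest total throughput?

This is the linear assignment problem.
Optimal: Granite→Machine M7 (1573 ops/s), Larkspur→Machine M4 (2217 ops/s), Summit→Machine M2 (2265 ops/s), Brightly→Machine M1 (2174 ops/s), Apex→Machine M5 (1870 ops/s) — total 1573+2217+2265+2174+1870 = 10099 ops/s.
Column-greedy (each instance in turn goes to its best remaining tenant) gives 9148 ops/s, worse by 951.
Next-best assignment: Granite→Machine M5, Larkspur→Machine M7, Summit→Machine M2, Brightly→Machine M4, Apex→Machine M1 = 10020 ops/s.

Max total: 10099 ops/s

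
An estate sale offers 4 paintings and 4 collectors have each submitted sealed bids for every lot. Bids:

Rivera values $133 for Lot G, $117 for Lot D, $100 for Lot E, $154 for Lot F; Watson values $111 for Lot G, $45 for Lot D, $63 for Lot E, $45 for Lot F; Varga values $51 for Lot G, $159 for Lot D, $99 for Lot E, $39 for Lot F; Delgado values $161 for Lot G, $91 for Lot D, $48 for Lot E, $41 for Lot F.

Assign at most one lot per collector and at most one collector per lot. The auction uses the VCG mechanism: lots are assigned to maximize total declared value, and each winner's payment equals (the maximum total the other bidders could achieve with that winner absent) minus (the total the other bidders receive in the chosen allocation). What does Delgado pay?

Delgado pays $48.

Efficient allocation: Rivera→Lot F ($154), Watson→Lot E ($63), Varga→Lot D ($159), Delgado→Lot G ($161); total welfare W = $537.
Delgado receives Lot G at value $161, so the others get W − 161 = $376.
Without Delgado: best allocation of the remaining 3 bidders over all 4 lots is Rivera→Lot F ($154), Watson→Lot G ($111), Varga→Lot D ($159), total $424.
VCG payment = (others' best without Delgado) − (others' welfare with Delgado) = 424 − 376 = $48.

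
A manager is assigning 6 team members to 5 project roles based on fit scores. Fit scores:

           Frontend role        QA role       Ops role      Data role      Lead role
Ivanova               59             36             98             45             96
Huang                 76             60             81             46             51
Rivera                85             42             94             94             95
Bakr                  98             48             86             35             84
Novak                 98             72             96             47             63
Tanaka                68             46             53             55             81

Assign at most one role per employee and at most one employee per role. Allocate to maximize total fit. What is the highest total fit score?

Max total: 444 pts

This is a one-to-one assignment (maximum-weight bipartite matching).
Optimal: Bakr→Frontend role (98 pts), Huang→QA role (60 pts), Novak→Ops role (96 pts), Rivera→Data role (94 pts), Ivanova→Lead role (96 pts) — total 98+60+96+94+96 = 444 pts.
Next-best assignment: Bakr→Frontend role, Novak→QA role, Ivanova→Ops role, Rivera→Data role, Tanaka→Lead role = 443 pts.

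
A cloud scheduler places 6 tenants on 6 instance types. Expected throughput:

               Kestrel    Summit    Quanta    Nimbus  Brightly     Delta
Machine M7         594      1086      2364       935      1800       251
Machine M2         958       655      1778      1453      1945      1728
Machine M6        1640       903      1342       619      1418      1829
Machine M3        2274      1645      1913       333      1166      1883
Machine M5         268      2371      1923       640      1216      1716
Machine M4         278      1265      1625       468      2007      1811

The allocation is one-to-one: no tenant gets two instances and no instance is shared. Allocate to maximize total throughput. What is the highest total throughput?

Max total: 12298 ops/s

This is a one-to-one assignment (maximum-weight bipartite matching).
Optimal: Kestrel→Machine M3 (2274 ops/s), Summit→Machine M5 (2371 ops/s), Quanta→Machine M7 (2364 ops/s), Nimbus→Machine M2 (1453 ops/s), Brightly→Machine M4 (2007 ops/s), Delta→Machine M6 (1829 ops/s) — total 2274+2371+2364+1453+2007+1829 = 12298 ops/s.
Column-greedy (each instance in turn goes to its best remaining tenant) gives 11251 ops/s, worse by 1047.
Next-best assignment: Kestrel→Machine M6, Summit→Machine M5, Quanta→Machine M7, Nimbus→Machine M2, Brightly→Machine M4, Delta→Machine M3 = 11718 ops/s.
Swapping Quanta↔Brightly (Quanta→Machine M4 1625 ops/s, Brightly→Machine M7 1800 ops/s) loses 946.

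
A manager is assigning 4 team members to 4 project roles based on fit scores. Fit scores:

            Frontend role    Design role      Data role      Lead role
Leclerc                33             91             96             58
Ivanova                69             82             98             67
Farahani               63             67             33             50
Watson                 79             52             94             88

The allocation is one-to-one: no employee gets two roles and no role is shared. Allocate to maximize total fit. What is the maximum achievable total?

Max total: 340 pts

Optimal: Leclerc→Design role (91 pts), Ivanova→Data role (98 pts), Farahani→Frontend role (63 pts), Watson→Lead role (88 pts) — total 91+98+63+88 = 340 pts.
Column-greedy (each role in turn goes to its best remaining employee) gives 318 pts, worse by 22.
Next-best assignment: Leclerc→Data role, Ivanova→Design role, Farahani→Frontend role, Watson→Lead role = 329 pts.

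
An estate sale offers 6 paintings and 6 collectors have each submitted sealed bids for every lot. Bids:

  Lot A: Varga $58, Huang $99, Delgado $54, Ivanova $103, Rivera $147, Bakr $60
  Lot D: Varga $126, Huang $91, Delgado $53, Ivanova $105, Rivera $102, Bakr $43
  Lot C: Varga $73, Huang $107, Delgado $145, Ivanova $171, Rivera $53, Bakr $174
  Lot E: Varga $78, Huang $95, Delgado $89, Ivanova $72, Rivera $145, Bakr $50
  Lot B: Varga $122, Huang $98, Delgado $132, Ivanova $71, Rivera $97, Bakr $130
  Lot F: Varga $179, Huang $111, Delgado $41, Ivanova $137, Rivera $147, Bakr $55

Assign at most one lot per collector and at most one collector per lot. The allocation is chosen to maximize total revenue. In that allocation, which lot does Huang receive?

Huang receives Lot A.

This is a one-to-one assignment (maximum-weight bipartite matching).
Optimal: Varga→Lot F ($179), Huang→Lot A ($99), Delgado→Lot B ($132), Ivanova→Lot D ($105), Rivera→Lot E ($145), Bakr→Lot C ($174) — total 179+99+132+105+145+174 = $834.
Max-entry greedy (repeatedly take the single best remaining cell) gives $832, worse by 2.
Huang's own top lot is Lot F ($111), but forcing Huang→Lot F and reassigning the rest optimally gives only $791 — worse by 43.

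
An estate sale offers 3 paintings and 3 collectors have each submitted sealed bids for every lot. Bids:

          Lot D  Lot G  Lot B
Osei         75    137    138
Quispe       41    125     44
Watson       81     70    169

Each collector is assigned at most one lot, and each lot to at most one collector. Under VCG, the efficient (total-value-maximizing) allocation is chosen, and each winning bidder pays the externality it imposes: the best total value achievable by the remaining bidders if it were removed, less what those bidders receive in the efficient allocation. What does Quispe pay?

Efficient allocation: Osei→Lot D ($75), Quispe→Lot G ($125), Watson→Lot B ($169); total welfare W = $369.
Quispe receives Lot G at value $125, so the others get W − 125 = $244.
Without Quispe: best allocation of the remaining 2 bidders over all 3 lots is Osei→Lot G ($137), Watson→Lot B ($169), total $306.
VCG payment = (others' best without Quispe) − (others' welfare with Quispe) = 306 − 244 = $62.

Quispe pays $62.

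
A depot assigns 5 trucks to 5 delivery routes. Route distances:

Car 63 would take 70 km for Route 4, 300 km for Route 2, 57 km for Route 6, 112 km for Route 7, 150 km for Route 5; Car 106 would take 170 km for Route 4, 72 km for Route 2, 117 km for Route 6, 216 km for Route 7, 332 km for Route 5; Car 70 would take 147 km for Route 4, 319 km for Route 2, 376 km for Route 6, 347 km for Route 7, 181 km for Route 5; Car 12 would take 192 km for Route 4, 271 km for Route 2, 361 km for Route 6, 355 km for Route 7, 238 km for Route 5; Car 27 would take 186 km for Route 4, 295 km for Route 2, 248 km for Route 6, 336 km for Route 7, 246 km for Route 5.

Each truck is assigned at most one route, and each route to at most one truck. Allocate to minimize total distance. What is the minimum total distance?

Min total: 805 km

Optimal: Car 63→Route 7 (112 km), Car 106→Route 2 (72 km), Car 70→Route 5 (181 km), Car 12→Route 4 (192 km), Car 27→Route 6 (248 km) — total 112+72+181+192+248 = 805 km.
Column-greedy (each route in turn goes to its cheapest remaining truck) gives 975 km, worse by 170.
Next-best assignment: Car 63→Route 7, Car 106→Route 2, Car 70→Route 4, Car 12→Route 5, Car 27→Route 6 = 817 km.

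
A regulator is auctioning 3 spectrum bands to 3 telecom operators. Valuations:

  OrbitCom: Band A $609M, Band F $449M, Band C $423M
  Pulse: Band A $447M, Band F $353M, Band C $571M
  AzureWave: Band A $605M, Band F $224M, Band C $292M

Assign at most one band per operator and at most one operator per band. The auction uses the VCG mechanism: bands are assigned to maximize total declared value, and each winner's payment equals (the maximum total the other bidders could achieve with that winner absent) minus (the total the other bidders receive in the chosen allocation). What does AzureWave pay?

Efficient allocation: OrbitCom→Band F ($449M), Pulse→Band C ($571M), AzureWave→Band A ($605M); total welfare W = $1625M.
AzureWave receives Band A at value $605M, so the others get W − 605 = $1020M.
Without AzureWave: best allocation of the remaining 2 bidders over all 3 bands is OrbitCom→Band A ($609M), Pulse→Band C ($571M), total $1180M.
VCG payment = (others' best without AzureWave) − (others' welfare with AzureWave) = 1180 − 1020 = $160M.

AzureWave pays $160M.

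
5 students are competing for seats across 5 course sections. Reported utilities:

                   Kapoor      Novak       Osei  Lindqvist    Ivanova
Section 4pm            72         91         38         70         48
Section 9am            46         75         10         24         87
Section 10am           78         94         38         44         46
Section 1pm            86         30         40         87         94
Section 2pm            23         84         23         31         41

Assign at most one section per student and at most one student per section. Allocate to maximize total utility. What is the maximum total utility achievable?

Optimal: Kapoor→Section 10am (78 points), Novak→Section 2pm (84 points), Osei→Section 4pm (38 points), Lindqvist→Section 1pm (87 points), Ivanova→Section 9am (87 points) — total 78+84+38+87+87 = 374 points.
Row-greedy (each student in turn takes its best remaining section) gives 336 points, worse by 38.

Maximum total: 374 points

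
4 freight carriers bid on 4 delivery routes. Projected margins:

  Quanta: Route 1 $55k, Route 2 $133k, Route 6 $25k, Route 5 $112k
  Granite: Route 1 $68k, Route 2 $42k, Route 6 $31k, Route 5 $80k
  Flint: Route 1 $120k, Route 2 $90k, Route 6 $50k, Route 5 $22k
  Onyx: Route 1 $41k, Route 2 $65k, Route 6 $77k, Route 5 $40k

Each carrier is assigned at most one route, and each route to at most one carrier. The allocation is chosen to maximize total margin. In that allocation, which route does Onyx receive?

Onyx receives Route 6.

Optimal: Quanta→Route 2 ($133k), Granite→Route 5 ($80k), Flint→Route 1 ($120k), Onyx→Route 6 ($77k) — total 133+80+120+77 = $410k.
Next-best assignment: Quanta→Route 5, Granite→Route 2, Flint→Route 1, Onyx→Route 6 = $351k.
Swapping Flint↔Onyx (Flint→Route 6 $50k, Onyx→Route 1 $41k) loses 106.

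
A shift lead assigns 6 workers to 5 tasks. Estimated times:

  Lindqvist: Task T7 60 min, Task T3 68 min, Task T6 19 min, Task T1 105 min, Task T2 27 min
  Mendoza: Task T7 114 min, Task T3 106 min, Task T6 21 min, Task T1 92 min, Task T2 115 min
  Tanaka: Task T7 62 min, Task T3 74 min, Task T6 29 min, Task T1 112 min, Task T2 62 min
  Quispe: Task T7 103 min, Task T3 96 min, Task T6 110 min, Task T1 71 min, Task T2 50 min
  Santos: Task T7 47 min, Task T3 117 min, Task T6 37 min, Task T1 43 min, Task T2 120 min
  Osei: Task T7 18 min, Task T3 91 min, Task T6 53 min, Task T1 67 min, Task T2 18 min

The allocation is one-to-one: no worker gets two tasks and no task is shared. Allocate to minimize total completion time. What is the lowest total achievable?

Min total: 183 min

Optimal: Osei→Task T7 (18 min), Tanaka→Task T3 (74 min), Mendoza→Task T6 (21 min), Santos→Task T1 (43 min), Lindqvist→Task T2 (27 min) — total 18+74+21+43+27 = 183 min.
Min-entry greedy (repeatedly take the single cheapest remaining cell) gives 204 min, worse by 21.
Next-best assignment: Osei→Task T7, Lindqvist→Task T3, Mendoza→Task T6, Santos→Task T1, Quispe→Task T2 = 200 min.
No other one-to-one assignment undercuts 183 min.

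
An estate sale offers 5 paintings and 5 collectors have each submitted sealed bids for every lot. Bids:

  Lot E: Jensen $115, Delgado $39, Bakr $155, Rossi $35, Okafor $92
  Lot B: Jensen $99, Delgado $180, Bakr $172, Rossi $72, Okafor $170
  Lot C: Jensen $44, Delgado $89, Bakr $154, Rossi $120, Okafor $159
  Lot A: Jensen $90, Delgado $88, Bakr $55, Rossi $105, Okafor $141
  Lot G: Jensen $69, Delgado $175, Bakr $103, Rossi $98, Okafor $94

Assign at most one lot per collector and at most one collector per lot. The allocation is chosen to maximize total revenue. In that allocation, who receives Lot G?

Delgado receives Lot G.

This is the linear assignment problem.
Optimal: Jensen→Lot E ($115), Delgado→Lot G ($175), Bakr→Lot B ($172), Rossi→Lot A ($105), Okafor→Lot C ($159) — total 115+175+172+105+159 = $726.
Max-entry greedy (repeatedly take the single best remaining cell) gives $668, worse by 58.
Next-best assignment: Jensen→Lot E, Delgado→Lot G, Bakr→Lot B, Rossi→Lot C, Okafor→Lot A = $723.
Swapping Bakr↔Jensen (Bakr→Lot E $155, Jensen→Lot B $99) loses 33.
Checked against all permutations: $726 is optimal.
Delgado's own top lot is Lot B ($180), but forcing Delgado→Lot B and reassigning the rest optimally gives only $688 — worse by 38.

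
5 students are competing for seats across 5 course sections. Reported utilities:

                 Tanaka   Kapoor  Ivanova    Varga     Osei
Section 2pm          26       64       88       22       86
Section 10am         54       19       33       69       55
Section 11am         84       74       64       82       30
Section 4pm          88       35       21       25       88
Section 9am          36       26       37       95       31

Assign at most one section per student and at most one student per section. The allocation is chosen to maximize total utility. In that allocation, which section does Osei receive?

Osei receives Section 10am.

This is the linear assignment problem.
Optimal: Tanaka→Section 4pm (88 points), Kapoor→Section 11am (74 points), Ivanova→Section 2pm (88 points), Varga→Section 9am (95 points), Osei→Section 10am (55 points) — total 88+74+88+95+55 = 400 points.
Column-greedy (each section in turn goes to its best remaining student) gives 355 points, worse by 45.
Next-best assignment: Tanaka→Section 10am, Kapoor→Section 11am, Ivanova→Section 2pm, Varga→Section 9am, Osei→Section 4pm = 399 points.
Osei's own top section is Section 4pm (88 points), but forcing Osei→Section 4pm and reassigning the rest optimally gives only 399 points — worse by 1.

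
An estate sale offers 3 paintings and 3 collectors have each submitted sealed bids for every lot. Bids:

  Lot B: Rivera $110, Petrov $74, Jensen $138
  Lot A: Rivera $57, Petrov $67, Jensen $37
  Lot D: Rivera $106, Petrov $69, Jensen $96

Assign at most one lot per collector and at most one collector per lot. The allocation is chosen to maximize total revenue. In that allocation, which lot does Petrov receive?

Optimal: Rivera→Lot D ($106), Petrov→Lot A ($67), Jensen→Lot B ($138) — total 106+67+138 = $311.
Row-greedy (each collector in turn takes its best remaining lot) gives $216, worse by 95.
No other one-to-one assignment exceeds $311.
Petrov's own top lot is Lot B ($74), but forcing Petrov→Lot B and reassigning the rest optimally gives only $227 — worse by 84.

Petrov receives Lot A.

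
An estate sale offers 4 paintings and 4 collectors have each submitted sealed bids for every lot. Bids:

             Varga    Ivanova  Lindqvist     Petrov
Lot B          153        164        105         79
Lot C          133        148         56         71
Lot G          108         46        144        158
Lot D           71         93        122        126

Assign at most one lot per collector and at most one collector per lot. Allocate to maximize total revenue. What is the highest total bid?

Optimal: Varga→Lot B ($153), Ivanova→Lot C ($148), Lindqvist→Lot D ($122), Petrov→Lot G ($158) — total 153+148+122+158 = $581.
Row-greedy (each collector in turn takes its best remaining lot) gives $571, worse by 10.
Next-best assignment: Varga→Lot C, Ivanova→Lot B, Lindqvist→Lot D, Petrov→Lot G = $577.
Checked against all permutations: $581 is optimal.

Maximum total: $581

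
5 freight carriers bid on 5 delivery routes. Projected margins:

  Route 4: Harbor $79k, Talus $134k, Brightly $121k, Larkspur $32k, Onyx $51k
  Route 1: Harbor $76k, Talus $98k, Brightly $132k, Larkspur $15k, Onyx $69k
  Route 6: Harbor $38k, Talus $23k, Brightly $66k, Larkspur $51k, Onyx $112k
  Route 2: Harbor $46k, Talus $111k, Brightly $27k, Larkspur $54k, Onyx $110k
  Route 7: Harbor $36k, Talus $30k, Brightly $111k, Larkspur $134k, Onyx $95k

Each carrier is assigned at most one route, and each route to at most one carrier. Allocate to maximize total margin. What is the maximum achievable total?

Maximum total: $568k

Treat this as an assignment problem: match each carrier to one route.
Optimal: Harbor→Route 4 ($79k), Talus→Route 2 ($111k), Brightly→Route 1 ($132k), Larkspur→Route 7 ($134k), Onyx→Route 6 ($112k) — total 79+111+132+134+112 = $568k.
Column-greedy (each route in turn goes to its best remaining carrier) gives $468k, worse by 100.
Swapping Larkspur↔Harbor (Larkspur→Route 4 $32k, Harbor→Route 7 $36k) loses 145.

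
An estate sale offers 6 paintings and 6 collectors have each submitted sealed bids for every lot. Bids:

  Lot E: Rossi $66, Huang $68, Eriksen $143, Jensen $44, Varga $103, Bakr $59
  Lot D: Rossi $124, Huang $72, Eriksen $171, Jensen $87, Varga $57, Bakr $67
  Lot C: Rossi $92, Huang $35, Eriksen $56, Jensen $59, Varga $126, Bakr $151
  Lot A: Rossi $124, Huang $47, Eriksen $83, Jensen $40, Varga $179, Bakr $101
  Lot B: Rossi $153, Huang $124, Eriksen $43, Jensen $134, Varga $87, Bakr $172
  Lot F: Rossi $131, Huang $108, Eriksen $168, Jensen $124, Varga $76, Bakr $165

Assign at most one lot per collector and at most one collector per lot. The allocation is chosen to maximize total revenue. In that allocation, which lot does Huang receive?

Optimal: Rossi→Lot B ($153), Huang→Lot E ($68), Eriksen→Lot D ($171), Jensen→Lot F ($124), Varga→Lot A ($179), Bakr→Lot C ($151) — total 153+68+171+124+179+151 = $846.
Max-entry greedy (repeatedly take the single best remaining cell) gives $780, worse by 66.
Swapping Bakr↔Jensen (Bakr→Lot F $165, Jensen→Lot C $59) loses 51.
Checked against all permutations: $846 is optimal.
Huang's own top lot is Lot B ($124), but forcing Huang→Lot B and reassigning the rest optimally gives only $845 — worse by 1.

Huang receives Lot E.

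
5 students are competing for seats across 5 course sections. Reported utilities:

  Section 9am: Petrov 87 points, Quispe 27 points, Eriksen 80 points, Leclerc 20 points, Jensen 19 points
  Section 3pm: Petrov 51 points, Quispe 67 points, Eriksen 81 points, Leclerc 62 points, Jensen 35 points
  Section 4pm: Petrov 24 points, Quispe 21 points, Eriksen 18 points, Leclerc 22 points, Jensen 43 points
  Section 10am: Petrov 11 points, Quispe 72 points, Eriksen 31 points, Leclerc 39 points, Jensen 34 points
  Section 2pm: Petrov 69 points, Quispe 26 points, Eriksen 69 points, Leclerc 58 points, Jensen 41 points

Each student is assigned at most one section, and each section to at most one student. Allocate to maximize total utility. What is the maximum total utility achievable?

Maximum total: 341 points

Optimal: Petrov→Section 9am (87 points), Quispe→Section 10am (72 points), Eriksen→Section 3pm (81 points), Leclerc→Section 2pm (58 points), Jensen→Section 4pm (43 points) — total 87+72+81+58+43 = 341 points.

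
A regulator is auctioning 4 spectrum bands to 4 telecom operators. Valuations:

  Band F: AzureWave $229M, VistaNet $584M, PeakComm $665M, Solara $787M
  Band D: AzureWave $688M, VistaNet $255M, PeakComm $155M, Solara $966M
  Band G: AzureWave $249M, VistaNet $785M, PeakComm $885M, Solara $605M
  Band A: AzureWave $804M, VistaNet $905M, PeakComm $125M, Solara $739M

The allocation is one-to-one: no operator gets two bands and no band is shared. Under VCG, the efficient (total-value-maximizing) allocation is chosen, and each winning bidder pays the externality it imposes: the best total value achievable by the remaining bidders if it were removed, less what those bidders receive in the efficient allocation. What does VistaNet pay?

VistaNet pays $295M.

Efficient allocation: AzureWave→Band D ($688M), VistaNet→Band A ($905M), PeakComm→Band G ($885M), Solara→Band F ($787M); total welfare W = $3265M.
VistaNet receives Band A at value $905M, so the others get W − 905 = $2360M.
Without VistaNet: best allocation of the remaining 3 bidders over all 4 bands is AzureWave→Band A ($804M), PeakComm→Band G ($885M), Solara→Band D ($966M), total $2655M.
VCG payment = (others' best without VistaNet) − (others' welfare with VistaNet) = 2655 − 2360 = $295M.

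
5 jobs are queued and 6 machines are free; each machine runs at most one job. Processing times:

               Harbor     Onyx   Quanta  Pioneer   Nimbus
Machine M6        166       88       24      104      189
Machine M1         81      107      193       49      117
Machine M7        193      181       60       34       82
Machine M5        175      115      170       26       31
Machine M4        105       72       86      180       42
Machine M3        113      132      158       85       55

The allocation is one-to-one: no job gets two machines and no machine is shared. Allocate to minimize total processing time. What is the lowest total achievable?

Minimum total: 242 min

Treat this as an assignment problem: match each job to one machine.
Optimal: Harbor→Machine M1 (81 min), Onyx→Machine M4 (72 min), Quanta→Machine M6 (24 min), Pioneer→Machine M7 (34 min), Nimbus→Machine M5 (31 min) — total 81+72+24+34+31 = 242 min.
Min-entry greedy (repeatedly take the single cheapest remaining cell) gives 305 min, worse by 63.
Every other assignment is strictly worse.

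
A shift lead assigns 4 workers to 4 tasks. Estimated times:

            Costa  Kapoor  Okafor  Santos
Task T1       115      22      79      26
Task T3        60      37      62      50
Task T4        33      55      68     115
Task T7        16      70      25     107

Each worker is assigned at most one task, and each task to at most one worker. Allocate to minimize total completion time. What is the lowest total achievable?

Optimal: Costa→Task T4 (33 min), Kapoor→Task T3 (37 min), Okafor→Task T7 (25 min), Santos→Task T1 (26 min) — total 33+37+25+26 = 121 min.
Column-greedy (each task in turn goes to its cheapest remaining worker) gives 130 min, worse by 9.
Next-best assignment: Costa→Task T4, Kapoor→Task T1, Okafor→Task T7, Santos→Task T3 = 130 min.

Minimum total: 121 min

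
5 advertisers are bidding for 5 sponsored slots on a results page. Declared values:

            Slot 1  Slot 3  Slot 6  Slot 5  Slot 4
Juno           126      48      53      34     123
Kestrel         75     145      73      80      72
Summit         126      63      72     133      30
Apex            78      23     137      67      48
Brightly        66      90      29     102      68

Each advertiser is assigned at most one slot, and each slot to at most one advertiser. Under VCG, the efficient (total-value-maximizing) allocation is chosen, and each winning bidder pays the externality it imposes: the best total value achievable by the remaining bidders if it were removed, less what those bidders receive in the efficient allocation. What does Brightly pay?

Brightly pays $10.

Efficient allocation: Juno→Slot 4 ($123), Kestrel→Slot 3 ($145), Summit→Slot 1 ($126), Apex→Slot 6 ($137), Brightly→Slot 5 ($102); total welfare W = $633.
Brightly receives Slot 5 at value $102, so the others get W − 102 = $531.
Without Brightly: best allocation of the remaining 4 bidders over all 5 slots is Juno→Slot 1 ($126), Kestrel→Slot 3 ($145), Summit→Slot 5 ($133), Apex→Slot 6 ($137), total $541.
VCG payment = (others' best without Brightly) − (others' welfare with Brightly) = 541 − 531 = $10.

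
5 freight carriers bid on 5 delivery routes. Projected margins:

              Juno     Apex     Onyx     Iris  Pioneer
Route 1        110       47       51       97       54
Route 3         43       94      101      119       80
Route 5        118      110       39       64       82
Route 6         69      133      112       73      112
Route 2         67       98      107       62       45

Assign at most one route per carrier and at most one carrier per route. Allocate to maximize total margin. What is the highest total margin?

Optimal: Juno→Route 1 ($110k), Apex→Route 5 ($110k), Onyx→Route 2 ($107k), Iris→Route 3 ($119k), Pioneer→Route 6 ($112k) — total 110+110+107+119+112 = $558k.
Column-greedy (each route in turn goes to its best remaining carrier) gives $496k, worse by 62.
Next-best assignment: Juno→Route 1, Apex→Route 6, Onyx→Route 2, Iris→Route 3, Pioneer→Route 5 = $551k.

Maximum total: $558k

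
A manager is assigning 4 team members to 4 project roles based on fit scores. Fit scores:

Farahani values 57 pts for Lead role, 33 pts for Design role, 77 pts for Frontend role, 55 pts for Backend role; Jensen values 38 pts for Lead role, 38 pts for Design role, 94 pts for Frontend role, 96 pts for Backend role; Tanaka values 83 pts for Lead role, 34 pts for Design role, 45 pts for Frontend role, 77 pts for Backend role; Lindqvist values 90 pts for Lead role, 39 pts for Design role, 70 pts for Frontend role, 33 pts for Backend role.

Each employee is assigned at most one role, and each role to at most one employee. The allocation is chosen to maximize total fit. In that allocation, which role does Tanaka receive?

This is a one-to-one assignment (maximum-weight bipartite matching).
Optimal: Farahani→Frontend role (77 pts), Jensen→Backend role (96 pts), Tanaka→Design role (34 pts), Lindqvist→Lead role (90 pts) — total 77+96+34+90 = 297 pts.
Row-greedy (each employee in turn takes its best remaining role) gives 295 pts, worse by 2.
No other one-to-one assignment exceeds 297 pts.
Tanaka's own top role is Lead role (83 pts), but forcing Tanaka→Lead role and reassigning the rest optimally gives only 295 pts — worse by 2.

Tanaka receives Design role.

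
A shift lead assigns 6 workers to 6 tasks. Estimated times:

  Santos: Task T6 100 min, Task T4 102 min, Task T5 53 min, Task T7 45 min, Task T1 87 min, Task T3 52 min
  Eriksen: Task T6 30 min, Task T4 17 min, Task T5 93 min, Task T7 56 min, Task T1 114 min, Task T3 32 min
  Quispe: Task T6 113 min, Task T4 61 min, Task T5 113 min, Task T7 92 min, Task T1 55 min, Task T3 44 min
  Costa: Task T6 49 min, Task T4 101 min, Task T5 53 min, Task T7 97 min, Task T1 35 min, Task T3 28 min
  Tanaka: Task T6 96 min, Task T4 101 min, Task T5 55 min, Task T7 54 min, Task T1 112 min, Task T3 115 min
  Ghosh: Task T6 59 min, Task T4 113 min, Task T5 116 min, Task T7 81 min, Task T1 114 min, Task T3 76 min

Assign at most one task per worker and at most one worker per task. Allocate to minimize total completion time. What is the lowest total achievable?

Treat this as an assignment problem: match each worker to one task.
Optimal: Santos→Task T7 (45 min), Eriksen→Task T4 (17 min), Quispe→Task T3 (44 min), Costa→Task T1 (35 min), Tanaka→Task T5 (55 min), Ghosh→Task T6 (59 min) — total 45+17+44+35+55+59 = 255 min.
Column-greedy (each task in turn goes to its cheapest remaining worker) gives 309 min, worse by 54.
Next-best assignment: Santos→Task T7, Eriksen→Task T4, Quispe→Task T1, Costa→Task T3, Tanaka→Task T5, Ghosh→Task T6 = 259 min.

Min total: 255 min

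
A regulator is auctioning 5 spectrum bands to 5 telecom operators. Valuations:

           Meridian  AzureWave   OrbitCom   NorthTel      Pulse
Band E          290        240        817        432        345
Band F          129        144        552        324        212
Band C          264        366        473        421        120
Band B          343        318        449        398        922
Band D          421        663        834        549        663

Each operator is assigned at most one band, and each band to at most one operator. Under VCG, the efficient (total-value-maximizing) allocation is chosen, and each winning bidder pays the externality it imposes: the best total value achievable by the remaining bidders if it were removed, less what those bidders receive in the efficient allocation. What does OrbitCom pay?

Efficient allocation: Meridian→Band C ($264M), AzureWave→Band D ($663M), OrbitCom→Band E ($817M), NorthTel→Band F ($324M), Pulse→Band B ($922M); total welfare W = $2990M.
OrbitCom receives Band E at value $817M, so the others get W − 817 = $2173M.
Without OrbitCom: best allocation of the remaining 4 bidders over all 5 bands is Meridian→Band E ($290M), AzureWave→Band D ($663M), NorthTel→Band C ($421M), Pulse→Band B ($922M), total $2296M.
VCG payment = (others' best without OrbitCom) − (others' welfare with OrbitCom) = 2296 − 2173 = $123M.

OrbitCom pays $123M.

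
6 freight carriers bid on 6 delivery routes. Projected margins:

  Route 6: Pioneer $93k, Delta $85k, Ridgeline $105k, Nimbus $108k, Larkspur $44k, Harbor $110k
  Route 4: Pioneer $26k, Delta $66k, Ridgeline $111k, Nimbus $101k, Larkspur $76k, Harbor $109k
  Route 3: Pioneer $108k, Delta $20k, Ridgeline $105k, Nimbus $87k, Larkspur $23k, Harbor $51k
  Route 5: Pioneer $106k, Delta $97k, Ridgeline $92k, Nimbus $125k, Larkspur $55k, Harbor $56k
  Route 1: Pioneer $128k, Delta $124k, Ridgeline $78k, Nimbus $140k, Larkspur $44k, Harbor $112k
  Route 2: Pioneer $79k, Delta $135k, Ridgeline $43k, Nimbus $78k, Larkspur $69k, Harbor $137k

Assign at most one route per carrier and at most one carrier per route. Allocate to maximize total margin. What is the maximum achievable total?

Treat this as an assignment problem: match each carrier to one route.
Optimal: Pioneer→Route 1 ($128k), Delta→Route 2 ($135k), Ridgeline→Route 3 ($105k), Nimbus→Route 5 ($125k), Larkspur→Route 4 ($76k), Harbor→Route 6 ($110k) — total 128+135+105+125+76+110 = $679k.
Max-entry greedy (repeatedly take the single best remaining cell) gives $637k, worse by 42.
Next-best assignment: Pioneer→Route 3, Delta→Route 1, Ridgeline→Route 6, Nimbus→Route 5, Larkspur→Route 4, Harbor→Route 2 = $675k.
Every other assignment is strictly worse.

Max total: $679k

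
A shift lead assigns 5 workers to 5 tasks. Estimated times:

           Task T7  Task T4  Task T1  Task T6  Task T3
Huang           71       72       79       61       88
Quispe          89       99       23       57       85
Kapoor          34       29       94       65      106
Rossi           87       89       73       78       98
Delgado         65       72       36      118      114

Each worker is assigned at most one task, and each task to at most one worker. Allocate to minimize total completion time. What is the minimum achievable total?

Minimum total: 276 min

Optimal: Huang→Task T6 (61 min), Quispe→Task T1 (23 min), Kapoor→Task T4 (29 min), Rossi→Task T3 (98 min), Delgado→Task T7 (65 min) — total 61+23+29+98+65 = 276 min.
Row-greedy (each worker in turn takes its cheapest remaining task) gives 314 min, worse by 38.
Swapping Kapoor↔Huang (Kapoor→Task T6 65 min, Huang→Task T4 72 min) adds 47.
No other one-to-one assignment undercuts 276 min.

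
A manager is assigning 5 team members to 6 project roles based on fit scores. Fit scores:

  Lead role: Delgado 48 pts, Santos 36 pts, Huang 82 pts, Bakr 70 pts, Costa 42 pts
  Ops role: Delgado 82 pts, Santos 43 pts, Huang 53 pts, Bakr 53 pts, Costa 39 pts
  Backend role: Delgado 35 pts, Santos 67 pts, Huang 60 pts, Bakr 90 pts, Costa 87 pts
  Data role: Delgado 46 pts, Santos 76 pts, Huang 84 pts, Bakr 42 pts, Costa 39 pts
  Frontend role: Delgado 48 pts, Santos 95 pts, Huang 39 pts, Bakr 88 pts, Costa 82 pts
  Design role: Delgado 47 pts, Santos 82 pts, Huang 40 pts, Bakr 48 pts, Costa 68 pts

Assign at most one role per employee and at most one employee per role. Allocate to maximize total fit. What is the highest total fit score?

Maximum total: 423 pts

Treat this as an assignment problem: match each employee to one role.
Optimal: Delgado→Ops role (82 pts), Santos→Design role (82 pts), Huang→Data role (84 pts), Bakr→Frontend role (88 pts), Costa→Backend role (87 pts) — total 82+82+84+88+87 = 423 pts.
Max-entry greedy (repeatedly take the single best remaining cell) gives 419 pts, worse by 4.
Next-best assignment: Delgado→Ops role, Santos→Design role, Huang→Lead role, Bakr→Frontend role, Costa→Backend role = 421 pts.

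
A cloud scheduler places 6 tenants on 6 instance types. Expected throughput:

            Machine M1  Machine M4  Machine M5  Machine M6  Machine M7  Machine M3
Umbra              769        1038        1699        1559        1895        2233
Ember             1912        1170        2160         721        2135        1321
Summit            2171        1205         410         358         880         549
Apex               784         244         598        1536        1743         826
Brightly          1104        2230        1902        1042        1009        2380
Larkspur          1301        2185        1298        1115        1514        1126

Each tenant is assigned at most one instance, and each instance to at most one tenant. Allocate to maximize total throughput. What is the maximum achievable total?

Maximum total: 12327 ops/s

Optimal: Umbra→Machine M7 (1895 ops/s), Ember→Machine M5 (2160 ops/s), Summit→Machine M1 (2171 ops/s), Apex→Machine M6 (1536 ops/s), Brightly→Machine M3 (2380 ops/s), Larkspur→Machine M4 (2185 ops/s) — total 1895+2160+2171+1536+2380+2185 = 12327 ops/s.
Column-greedy (each instance in turn goes to its best remaining tenant) gives 10989 ops/s, worse by 1338.
Next-best assignment: Umbra→Machine M6, Ember→Machine M5, Summit→Machine M1, Apex→Machine M7, Brightly→Machine M3, Larkspur→Machine M4 = 12198 ops/s.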